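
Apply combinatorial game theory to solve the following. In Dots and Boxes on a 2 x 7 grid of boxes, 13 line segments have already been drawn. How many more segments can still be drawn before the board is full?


Grid: 2 x 7 boxes, i.e. 3 rows and 8 columns of dots.
Horizontal edges: (rows + 1) * cols = 3 * 7 = 21
Vertical edges: rows * (cols + 1) = 2 * 8 = 16
Total edges: 21 + 16 = 37
Edges drawn: 13
Remaining: 37 - 13 = 24

24


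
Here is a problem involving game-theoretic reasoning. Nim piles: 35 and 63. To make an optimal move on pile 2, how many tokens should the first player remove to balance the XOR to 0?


Piles: 35 and 63
Current XOR: 35 XOR 63 = 28 (non-zero, so this is an N-position).
To make the XOR zero, we need to find a move that balances the piles.
For pile 2 (size 63): target = 63 XOR 28 = 35
We reduce pile 2 from 63 to 35.
Tokens removed: 63 - 35 = 28
Verification: 35 XOR 35 = 0

28


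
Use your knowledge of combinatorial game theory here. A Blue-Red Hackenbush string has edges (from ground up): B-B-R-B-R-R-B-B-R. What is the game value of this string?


Edges (from ground): B-B-R-B-R-R-B-B-R
By Berlekamp's sign-expansion rule, a Blue-Red Hackenbush stalk has the value of the surreal number whose sign sequence is the edge sequence with B -> + and R -> -.
Sign sequence: ++-+--++-
Trace the sign expansion in the surreal number tree, starting from 0:
Edge 1: B (sign +) -> bounds (0, +inf), value = 1
Edge 2: B (sign +) -> bounds (1, +inf), value = 2
Edge 3: R (sign -) -> bounds (1, 2), value = 3/2
Edge 4: B (sign +) -> bounds (3/2, 2), value = 7/4
Edge 5: R (sign -) -> bounds (3/2, 7/4), value = 13/8
Edge 6: R (sign -) -> bounds (3/2, 13/8), value = 25/16
Edge 7: B (sign +) -> bounds (25/16, 13/8), value = 51/32
Edge 8: B (sign +) -> bounds (51/32, 13/8), value = 103/64
Edge 9: R (sign -) -> bounds (51/32, 103/64), value = 205/128
Game value = 205/128

205/128


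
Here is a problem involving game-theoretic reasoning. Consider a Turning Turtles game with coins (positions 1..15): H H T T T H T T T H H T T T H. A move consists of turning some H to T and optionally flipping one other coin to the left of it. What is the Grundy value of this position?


Coins: H H T T T H T T T H H T T T H
Key fact: a single head at position k behaves exactly like a Nim heap of size k (turning it to T and optionally flipping a coin at j < k corresponds to moving the heap from k to j, or to 0), and heads combine as a disjunctive sum (two heads at the same place would cancel, matching j XOR j = 0). So the Nim-value is the XOR of the 1-indexed positions of the heads.
Face-up positions (1-indexed): [1, 2, 6, 10, 11, 15]
XOR 0 with 1: 0 XOR 1 = 1
XOR 1 with 2: 1 XOR 2 = 3
XOR 3 with 6: 3 XOR 6 = 5
XOR 5 with 10: 5 XOR 10 = 15
XOR 15 with 11: 15 XOR 11 = 4
XOR 4 with 15: 4 XOR 15 = 11
Nim-value = 11

11


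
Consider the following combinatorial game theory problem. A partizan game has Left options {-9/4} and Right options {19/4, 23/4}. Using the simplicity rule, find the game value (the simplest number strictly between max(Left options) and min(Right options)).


Left options: {-9/4}, max = -9/4
Right options: {19/4, 23/4}, min = 19/4
All options are numbers and max(Left) < min(Right), so by the simplicity theorem the value is the simplest (earliest-born) number strictly between -9/4 and 19/4.
Integers -2 through 4 all lie strictly between -9/4 and 19/4.
Among integers, the simplest (lowest birthday = smallest |n|; 0 is born on day 0, +-n on day n) is 0.
No non-integer in the interval can be simpler: if x is a non-integer in the interval, then floor(x) or ceil(x) also lies in the interval (the interval contains an integer), and both are proper prefixes of x's sign expansion, i.e. born earlier. So the game value is 0.
Game value = 0

0


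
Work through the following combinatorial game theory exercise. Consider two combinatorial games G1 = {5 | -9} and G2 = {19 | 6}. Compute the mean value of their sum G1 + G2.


G1 = {5 | -9}, G2 = {19 | 6}
Each is a switch {a | b} with numbers a > b; its mean value is (a + b)/2, and mean value is additive over game sums: m(G1 + G2) = m(G1) + m(G2).
Mean of G1 = (5 + (-9))/2 = -4/2 = -2
Mean of G2 = (19 + (6))/2 = 25/2 = 25/2
Mean of G1 + G2 = -2 + 25/2 = 21/2

21/2


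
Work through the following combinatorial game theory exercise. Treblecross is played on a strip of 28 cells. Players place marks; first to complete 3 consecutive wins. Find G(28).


Treblecross: place X on empty cells; 3-in-a-row wins.
Playing within two cells of an existing X lets the opponent win at once, so sensible play treats the cells i-2..i+2 around each X as dead. The player left with no safe cell loses, so this is a normal-play take-away game on strips of safe cells.
Placing X at cell i (0-indexed) of a strip of k safe cells leaves independent strips of sizes max(0, i-2) and max(0, k-i-3). Hence G(k) = mex{ G(max(0,i-2)) XOR G(max(0,k-i-3)) : 0 <= i < k }, with G(0) = 0.
G(1): splits (0,0):0^0=0 -> mex({0}) = 1
G(2): splits (0,0):0^0=0 -> mex({0}) = 1
G(3): splits (0,0):0^0=0 -> mex({0}) = 1
G(4): splits (0,1):0^1=1 (0,0):0^0=0 -> mex({0, 1}) = 2
G(5): splits (0,2):0^1=1 (0,1):0^1=1 (0,0):0^0=0 -> mex({0, 1}) = 2
G(6) = mex({1}) = 0
G(7) = mex({0, 1, 2}) = 3
G(8) = mex({0, 1, 2}) = 3
G(9) = mex({0, 2}) = 1
G(10) = mex({0, 2, 3}) = 1
G(11) = mex({0, 3}) = 1
G(12) = mex({1, 3}) = 0
G(13) = mex({0, 1, 2, 3}) = 4
G(14) = mex({0, 1, 2}) = 3
G(15) = mex({0, 1, 2}) = 3
G(16) = mex({0, 1, 2, 4}) = 3
G(17) = mex({0, 1, 3, 4}) = 2
G(18) = mex({0, 1, 3, 4}) = 2
G(19) = mex({0, 1, 3, 5}) = 2
G(20) = mex({0, 1, 2, 3, 5}) = 4
G(21) = mex({0, 1, 2, 3, 5}) = 4
G(22) = mex({1, 2, 6}) = 0
G(23) = mex({0, 1, 2, 3, 4, 6}) = 5
G(24) = mex({0, 1, 2, 3, 4}) = 5
G(25) = mex({0, 1, 3, 4, 7}) = 2
G(26) = mex({0, 1, 3, 4, 5, 7}) = 2
G(27) = mex({0, 1, 3, 5}) = 2
G(28) = mex({0, 1, 2, 5}) = 3
Therefore G(28) = 3.

3


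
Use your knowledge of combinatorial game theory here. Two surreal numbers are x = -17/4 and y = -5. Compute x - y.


x = -17/4, y = -5
Converting to common denominator: 4
x = -17/4, y = -20/4
x - y = -17/4 - -5 = 3/4

3/4


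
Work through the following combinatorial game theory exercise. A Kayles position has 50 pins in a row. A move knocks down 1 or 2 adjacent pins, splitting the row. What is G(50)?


Kayles: a move removes 1 or 2 adjacent pins from a contiguous row.
Removing pins from a row of k leaves two independent rows (a, b) with a + b = k - 1 (one pin) or a + b = k - 2 (two pins); an end removal gives a = 0.
By Sprague-Grundy, G(k) = mex{ G(a) XOR G(b) } over all these splits. G(0) = 0.
G(1): splits (0,0):0^0=0 -> mex({0}) = 1
G(2): splits (0,1):0^1=1 (0,0):0^0=0 -> mex({0, 1}) = 2
G(3): splits (0,2):0^2=2 (1,1):1^1=0 (0,1):0^1=1 -> mex({0, 1, 2}) = 3
G(4): splits (0,3):0^3=3 (1,2):1^2=3 (0,2):0^2=2 (1,1):1^1=0 -> mex({0, 2, 3}) = 1
G(5): splits (0,4):0^1=1 (1,3):1^3=2 (2,2):2^2=0 (0,3):0^3=3 (1,2):1^2=3 -> mex({0, 1, 2, 3}) = 4
G(6) = mex({0, 1, 2, 4}) = 3
G(7) = mex({0, 1, 3, 4, 5}) = 2
G(8) = mex({0, 2, 3, 5, 6}) = 1
G(9) = mex({0, 1, 2, 3, 6, 7}) = 4
G(10) = mex({0, 1, 3, 4, 5, 7}) = 2
G(11) = mex({0, 1, 2, 3, 4, 5}) = 6
G(12) = mex({0, 1, 2, 3, 5, 6, 7}) = 4
G(13) = mex({0, 2, 3, 4, 6, 7}) = 1
G(14) = mex({0, 1, 4, 5, 6, 7}) = 2
G(15) = mex({0, 1, 2, 3, 4, 5, 6}) = 7
G(16) = mex({0, 2, 3, 5, 6, 7}) = 1
G(17) = mex({0, 1, 2, 3, 5, 6, 7}) = 4
G(18) = mex({0, 1, 2, 4, 5, 6}) = 3
G(19) = mex({0, 1, 3, 4, 5, 7}) = 2
G(20) = mex({0, 2, 3, 4, 5, 6, 7}) = 1
G(21) = mex({0, 1, 2, 3, 5, 6, 7}) = 4
G(22) = mex({0, 1, 2, 3, 4, 5, 7}) = 6
G(23) = mex({0, 1, 2, 3, 4, 5, 6}) = 7
G(24) = mex({0, 1, 2, 3, 5, 6, 7}) = 4
G(25) = mex({0, 2, 3, 4, 6, 7}) = 1
G(26) = mex({0, 1, 3, 4, 5, 6, 7}) = 2
G(27) = mex({0, 1, 2, 3, 4, 5, 6, 7}) = 8
G(28) = mex({0, 1, 2, 3, 4, 6, 7, 8}) = 5
G(29) = mex({0, 1, 2, 3, 5, 6, 7, 8, 9}) = 4
G(30) = mex({0, 1, 2, 3, 4, 5, 6, 9, 10}) = 7
G(31) = mex({0, 1, 3, 4, 5, 7, 10, 11}) = 2
G(32) = mex({0, 2, 3, 4, 5, 6, 7, 9, 11}) = 1
G(33) = mex({0, 1, 2, 3, 4, 5, 6, 7, 9, 12}) = 8
G(34) = mex({0, 1, 2, 3, 4, 5, 7, 8, 11, 12}) = 6
G(35) = mex({0, 1, 2, 3, 4, 5, 6, 8, 9, 10, 11}) = 7
G(36) = mex({0, 1, 2, 3, 5, 6, 7, 9, 10}) = 4
G(37) = mex({0, 2, 3, 4, 6, 7, 9, 10, 11, 12}) = 1
G(38) = mex({0, 1, 3, 4, 5, 6, 7, 9, 10, 11, 12}) = 2
G(39) = mex({0, 1, 2, 4, 5, 6, 7, 9, 10, 12, 14}) = 3
G(40) = mex({0, 2, 3, 4, 6, 7, 11, 12, 14}) = 1
G(41) = mex({0, 1, 2, 3, 5, 6, 7, 9, 10, 11, 12}) = 4
G(42) = mex({0, 1, 2, 3, 4, 5, 6, 9, 10}) = 7
G(43) = mex({0, 1, 3, 4, 5, 7, 9, 10, 12, 15}) = 2
G(44) = mex({0, 2, 3, 4, 5, 6, 7, 9, 10, 12, 15}) = 1
G(45) = mex({0, 1, 2, 3, 4, 5, 6, 7, 9, 10, 12, 14}) = 8
G(46) = mex({0, 1, 3, 4, 5, 7, 8, 11, 12, 14}) = 2
G(47) = mex({0, 1, 2, 3, 4, 5, 6, 8, 9, 10, 11, 12}) = 7
G(48) = mex({0, 1, 2, 3, 5, 6, 7, 9, 10}) = 4
G(49) = mex({0, 2, 3, 4, 6, 7, 9, 10, 11, 12, 15}) = 1
G(50) = mex({0, 1, 4, 5, 6, 7, 9, 11, 12, 14, 15}) = 2
Therefore G(50) = 2.

2


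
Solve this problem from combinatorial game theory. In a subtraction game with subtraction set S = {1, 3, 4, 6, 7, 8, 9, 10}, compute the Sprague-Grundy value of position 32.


The subtraction set is S = {1, 3, 4, 6, 7, 8, 9, 10}.
G(k) = mex{ G(k - s) : s in S, s <= k }. We compute iteratively: G(0) = 0.
G(1) = mex({0}) = 1
G(2) = mex({1}) = 0
G(3) = mex({0}) = 1
G(4) = mex({0, 1}) = 2
G(5) = mex({0, 1, 2}) = 3
G(6) = mex({0, 1, 3}) = 2
G(7) = mex({0, 1, 2}) = 3
G(8) = mex({0, 1, 2, 3}) = 4
G(9) = mex({0, 1, 2, 3, 4}) = 5
G(10) = mex({0, 1, 2, 3, 5}) = 4
G(11) = mex({0, 1, 2, 3, 4}) = 5
G(12) = mex({0, 1, 2, 3, 4, 5}) = 6
G(13) = mex({1, 2, 3, 4, 5, 6}) = 0
G(14) = mex({0, 2, 3, 4, 5}) = 1
G(15) = mex({1, 2, 3, 4, 5, 6}) = 0
G(16) = mex({0, 2, 3, 4, 5, 6}) = 1
G(17) = mex({0, 1, 3, 4, 5}) = 2
G(18) = mex({0, 1, 2, 4, 5, 6}) = 3
G(19) = mex({0, 1, 3, 4, 5, 6}) = 2
G(20) = mex({0, 1, 2, 4, 5, 6}) = 3
G(21) = mex({0, 1, 2, 3, 5, 6}) = 4
G(22) = mex({0, 1, 2, 3, 4, 6}) = 5
Observe that G(13)..G(22) = 0, 1, 0, 1, 2, 3, 2, 3, 4, 5 repeats G(0)..G(9) = 0, 1, 0, 1, 2, 3, 2, 3, 4, 5.
For k >= max(S) = 10, G(k) is determined by the previous 10 values G(k-10)..G(k-1); a window of 10 consecutive values has recurred shifted by 13, so by induction G(k + 13) = G(k) for all k >= 0: the sequence is periodic from the start with period 13.
One period: G(0..12) = 0, 1, 0, 1, 2, 3, 2, 3, 4, 5, 4, 5, 6.
32 mod 13 = 6, so G(32) = G(6) = 2.

2


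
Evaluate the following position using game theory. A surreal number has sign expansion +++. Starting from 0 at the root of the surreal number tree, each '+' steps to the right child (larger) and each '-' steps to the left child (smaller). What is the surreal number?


Sign expansion: +++
Rule: track bounds (lo, hi), initially (-inf, +inf). On '+', the current value becomes lo and we move to the simplest number in (value, hi): value + 1 if hi = +inf, otherwise the midpoint (value + hi)/2. On '-', the current value becomes hi and we move to value - 1 if lo = -inf, otherwise the midpoint (lo + value)/2.
Start at 0.
Step 1: sign = +, move right. Bounds: (0, +inf). Value = 1
Step 2: sign = +, move right. Bounds: (1, +inf). Value = 2
Step 3: sign = +, move right. Bounds: (2, +inf). Value = 3
The surreal number with sign expansion +++ is 3.

3


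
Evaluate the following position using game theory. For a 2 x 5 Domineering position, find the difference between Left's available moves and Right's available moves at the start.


Board is 2 x 5 (rows x cols).
Left (vertical) placements: (rows-1) * cols = 1 * 5 = 5
Right (horizontal) placements: rows * (cols-1) = 2 * 4 = 8
Advantage = Left - Right = 5 - 8 = -3

-3


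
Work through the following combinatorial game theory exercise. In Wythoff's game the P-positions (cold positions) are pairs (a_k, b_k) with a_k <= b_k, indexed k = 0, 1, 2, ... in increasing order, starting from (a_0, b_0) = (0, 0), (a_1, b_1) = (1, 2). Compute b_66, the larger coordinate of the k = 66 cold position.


By Wythoff's theorem, a_k = floor(k * phi) and b_k = floor(k * phi^2) = a_k + k, where phi = (1 + sqrt(5))/2 is the golden ratio.
phi = (1 + sqrt(5))/2 = 1.618034
phi^2 = phi + 1 = 2.618034
k = 66
k * phi^2 = 66 * 2.618034 = 172.790243
b_66 = floor(k * phi^2) = 172 (check: a_66 + k = 106 + 66 = 172)

172


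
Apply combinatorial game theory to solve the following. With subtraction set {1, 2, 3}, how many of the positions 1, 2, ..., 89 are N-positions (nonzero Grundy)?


Subtraction set S = {1, 2, 3}, so G(n) = n mod 4.
G(n) = 0 when n is a multiple of 4.
Multiples of 4 in [1, 89]: 22
N-positions (nonzero Grundy) = 89 - 22 = 67

67


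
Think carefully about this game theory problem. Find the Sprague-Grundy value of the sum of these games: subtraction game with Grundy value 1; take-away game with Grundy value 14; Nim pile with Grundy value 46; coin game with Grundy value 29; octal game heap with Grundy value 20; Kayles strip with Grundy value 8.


By the Sprague-Grundy theorem, the Grundy value of a sum of games is the XOR of individual Grundy values.
subtraction game: Grundy value = 1. Running XOR: 0 XOR 1 = 1
take-away game: Grundy value = 14. Running XOR: 1 XOR 14 = 15
Nim pile: Grundy value = 46. Running XOR: 15 XOR 46 = 33
coin game: Grundy value = 29. Running XOR: 33 XOR 29 = 60
octal game heap: Grundy value = 20. Running XOR: 60 XOR 20 = 40
Kayles strip: Grundy value = 8. Running XOR: 40 XOR 8 = 32
The combined Grundy value is 32.

32


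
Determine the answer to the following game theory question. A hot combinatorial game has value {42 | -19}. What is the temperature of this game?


The game is {42 | -19}, a switch {a | b} with numbers a > b.
Cooling {a | b} by t gives {a - t | b + t}, which stops being hot when a - t = b + t, i.e. at t = (a - b)/2. So the temperature of a switch is (a - b)/2.
Temperature = (Left option - Right option) / 2
= (42 - (-19)) / 2
= 61 / 2
= 61/2

61/2


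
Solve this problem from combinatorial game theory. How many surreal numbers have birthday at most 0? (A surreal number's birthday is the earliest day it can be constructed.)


Day 0: {|} = 0 is born. Count = 1.
Day n: the number of surreal numbers born by day n is 2^(n+1) - 1.
By day 0: 2^1 - 1 = 1
By day 0: 1 surreal numbers.

1


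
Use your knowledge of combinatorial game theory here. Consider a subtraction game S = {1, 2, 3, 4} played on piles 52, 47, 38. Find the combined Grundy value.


Subtraction set: {1, 2, 3, 4}
For this subtraction set, G(n) = n mod 5 (period = max + 1 = 5).
Pile 1 (size 52): G(52) = 52 mod 5 = 2
Pile 2 (size 47): G(47) = 47 mod 5 = 2
Pile 3 (size 38): G(38) = 38 mod 5 = 3
Total Grundy value = XOR of all: 2 XOR 2 XOR 3 = 3

3


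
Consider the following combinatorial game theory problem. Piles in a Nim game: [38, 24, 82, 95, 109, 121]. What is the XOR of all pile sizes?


We need the XOR (exclusive or) of all pile sizes.
After XOR-ing pile 1 (size 38): 0 XOR 38 = 38
After XOR-ing pile 2 (size 24): 38 XOR 24 = 62
After XOR-ing pile 3 (size 82): 62 XOR 82 = 108
After XOR-ing pile 4 (size 95): 108 XOR 95 = 51
After XOR-ing pile 5 (size 109): 51 XOR 109 = 94
After XOR-ing pile 6 (size 121): 94 XOR 121 = 39
The Nim-value of this position is 39.

39


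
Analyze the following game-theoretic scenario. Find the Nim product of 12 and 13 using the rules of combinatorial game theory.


Nim multiplication is bilinear over XOR: (u XOR v) * w = (u*w) XOR (v*w).
So we split each operand into its bit components and XOR the pairwise Nim products.
12 = 4 + 8 (as XOR of powers of 2).
13 = 1 + 4 + 8 (as XOR of powers of 2).
Using the standard Nim-product table on single bits:
  2*2 = 3,   2*4 = 8,   2*8 = 12,
  4*4 = 6,   4*8 = 11,  8*8 = 13,
and  1*x = x (identity), k*l = l*k (commutative).
Pairwise Nim products:
  4 * 1 = 4
  4 * 4 = 6
  4 * 8 = 11
  8 * 1 = 8
  8 * 4 = 11
  8 * 8 = 13
XOR them: 4 XOR 6 XOR 11 XOR 8 XOR 11 XOR 13 = 7.
Result: 12 * 13 = 7 (in Nim).

7


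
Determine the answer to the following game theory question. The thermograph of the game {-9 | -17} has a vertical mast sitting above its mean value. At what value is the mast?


Game = {-9 | -17}, a switch {a | b} with numbers a > b.
Its thermograph has left wall a - t and right wall b + t, which meet at t = (a - b)/2, where both equal (a + b)/2. So the mast (mean value) is at (a + b)/2.
Mean = (-9 + (-17))/2 = -26/2 = -13

-13


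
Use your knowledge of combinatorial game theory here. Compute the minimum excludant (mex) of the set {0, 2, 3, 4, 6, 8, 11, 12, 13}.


Set = {0, 2, 3, 4, 6, 8, 11, 12, 13}
0 is in the set.
1 is NOT in the set. This is the mex.
mex = 1

1


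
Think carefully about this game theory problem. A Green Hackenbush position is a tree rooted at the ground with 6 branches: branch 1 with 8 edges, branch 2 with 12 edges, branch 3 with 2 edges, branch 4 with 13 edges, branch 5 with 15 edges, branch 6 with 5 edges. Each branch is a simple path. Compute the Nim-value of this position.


The tree has 6 branches from the ground vertex.
In Green Hackenbush, the Nim-value of a simple path of length k is k.
Branch 1: length 8, Nim-value = 8
Branch 2: length 12, Nim-value = 12
Branch 3: length 2, Nim-value = 2
Branch 4: length 13, Nim-value = 13
Branch 5: length 15, Nim-value = 15
Branch 6: length 5, Nim-value = 5
Total Nim-value = XOR of all branch values:
0 XOR 8 = 8
8 XOR 12 = 4
4 XOR 2 = 6
6 XOR 13 = 11
11 XOR 15 = 4
4 XOR 5 = 1
Nim-value of the tree = 1

1


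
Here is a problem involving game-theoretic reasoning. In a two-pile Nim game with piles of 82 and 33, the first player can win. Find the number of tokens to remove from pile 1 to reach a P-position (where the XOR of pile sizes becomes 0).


Piles: 82 and 33
Current XOR: 82 XOR 33 = 115 (non-zero, so this is an N-position).
To make the XOR zero, we need to find a move that balances the piles.
For pile 1 (size 82): target = 82 XOR 115 = 33
We reduce pile 1 from 82 to 33.
Tokens removed: 82 - 33 = 49
Verification: 33 XOR 33 = 0

49


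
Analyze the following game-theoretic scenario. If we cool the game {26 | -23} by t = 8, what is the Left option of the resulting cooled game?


Original game: {26 | -23} (a switch {a | b} with a > b).
Cooling by t (for t below the temperature (a - b)/2 = 49/2) taxes each move by t: {a | b} cooled by t is {a - t | b + t}.
Cooling amount: t = 8
Cooled Left option: 26 - 8 = 18
Cooled Right option: -23 + 8 = -15
Cooled game: {18 | -15}
Left option = 18

18


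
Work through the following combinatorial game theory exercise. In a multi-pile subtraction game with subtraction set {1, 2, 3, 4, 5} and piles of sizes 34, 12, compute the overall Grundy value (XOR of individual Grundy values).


Subtraction set: {1, 2, 3, 4, 5}
For this subtraction set, G(n) = n mod 6 (period = max + 1 = 6).
Pile 1 (size 34): G(34) = 34 mod 6 = 4
Pile 2 (size 12): G(12) = 12 mod 6 = 0
Total Grundy value = XOR of all: 4 XOR 0 = 4

4


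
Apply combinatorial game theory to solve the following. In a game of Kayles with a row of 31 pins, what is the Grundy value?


Kayles: a move removes 1 or 2 adjacent pins from a contiguous row.
Removing pins from a row of k leaves two independent rows (a, b) with a + b = k - 1 (one pin) or a + b = k - 2 (two pins); an end removal gives a = 0.
By Sprague-Grundy, G(k) = mex{ G(a) XOR G(b) } over all these splits. G(0) = 0.
G(1): splits (0,0):0^0=0 -> mex({0}) = 1
G(2): splits (0,1):0^1=1 (0,0):0^0=0 -> mex({0, 1}) = 2
G(3): splits (0,2):0^2=2 (1,1):1^1=0 (0,1):0^1=1 -> mex({0, 1, 2}) = 3
G(4): splits (0,3):0^3=3 (1,2):1^2=3 (0,2):0^2=2 (1,1):1^1=0 -> mex({0, 2, 3}) = 1
G(5): splits (0,4):0^1=1 (1,3):1^3=2 (2,2):2^2=0 (0,3):0^3=3 (1,2):1^2=3 -> mex({0, 1, 2, 3}) = 4
G(6) = mex({0, 1, 2, 4}) = 3
G(7) = mex({0, 1, 3, 4, 5}) = 2
G(8) = mex({0, 2, 3, 5, 6}) = 1
G(9) = mex({0, 1, 2, 3, 6, 7}) = 4
G(10) = mex({0, 1, 3, 4, 5, 7}) = 2
G(11) = mex({0, 1, 2, 3, 4, 5}) = 6
G(12) = mex({0, 1, 2, 3, 5, 6, 7}) = 4
G(13) = mex({0, 2, 3, 4, 6, 7}) = 1
G(14) = mex({0, 1, 4, 5, 6, 7}) = 2
G(15) = mex({0, 1, 2, 3, 4, 5, 6}) = 7
G(16) = mex({0, 2, 3, 5, 6, 7}) = 1
G(17) = mex({0, 1, 2, 3, 5, 6, 7}) = 4
G(18) = mex({0, 1, 2, 4, 5, 6}) = 3
G(19) = mex({0, 1, 3, 4, 5, 7}) = 2
G(20) = mex({0, 2, 3, 4, 5, 6, 7}) = 1
G(21) = mex({0, 1, 2, 3, 5, 6, 7}) = 4
G(22) = mex({0, 1, 2, 3, 4, 5, 7}) = 6
G(23) = mex({0, 1, 2, 3, 4, 5, 6}) = 7
G(24) = mex({0, 1, 2, 3, 5, 6, 7}) = 4
G(25) = mex({0, 2, 3, 4, 6, 7}) = 1
G(26) = mex({0, 1, 3, 4, 5, 6, 7}) = 2
G(27) = mex({0, 1, 2, 3, 4, 5, 6, 7}) = 8
G(28) = mex({0, 1, 2, 3, 4, 6, 7, 8}) = 5
G(29) = mex({0, 1, 2, 3, 5, 6, 7, 8, 9}) = 4
G(30) = mex({0, 1, 2, 3, 4, 5, 6, 9, 10}) = 7
G(31) = mex({0, 1, 3, 4, 5, 7, 10, 11}) = 2
Therefore G(31) = 2.

2


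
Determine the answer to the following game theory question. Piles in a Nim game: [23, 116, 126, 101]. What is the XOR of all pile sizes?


We need the XOR (exclusive or) of all pile sizes.
After XOR-ing pile 1 (size 23): 0 XOR 23 = 23
After XOR-ing pile 2 (size 116): 23 XOR 116 = 99
After XOR-ing pile 3 (size 126): 99 XOR 126 = 29
After XOR-ing pile 4 (size 101): 29 XOR 101 = 120
The Nim-value of this position is 120.

120


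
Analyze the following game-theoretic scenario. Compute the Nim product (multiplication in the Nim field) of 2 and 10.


Nim multiplication is bilinear over XOR: (u XOR v) * w = (u*w) XOR (v*w).
So we split each operand into its bit components and XOR the pairwise Nim products.
2 = 2 (as XOR of powers of 2).
10 = 2 + 8 (as XOR of powers of 2).
Using the standard Nim-product table on single bits:
  2*2 = 3,   2*4 = 8,   2*8 = 12,
  4*4 = 6,   4*8 = 11,  8*8 = 13,
and  1*x = x (identity), k*l = l*k (commutative).
Pairwise Nim products:
  2 * 2 = 3
  2 * 8 = 12
XOR them: 3 XOR 12 = 15.
Result: 2 * 10 = 15 (in Nim).

15


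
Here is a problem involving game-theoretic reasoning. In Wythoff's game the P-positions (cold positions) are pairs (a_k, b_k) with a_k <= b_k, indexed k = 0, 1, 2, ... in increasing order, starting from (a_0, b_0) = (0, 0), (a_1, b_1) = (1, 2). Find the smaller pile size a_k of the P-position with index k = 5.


By Wythoff's theorem, a_k = floor(k * phi) and b_k = floor(k * phi^2) = a_k + k, where phi = (1 + sqrt(5))/2 is the golden ratio.
phi = (1 + sqrt(5))/2 = 1.618034
k = 5
k * phi = 5 * 1.618034 = 8.090170
a_5 = floor(k * phi) = 8

8


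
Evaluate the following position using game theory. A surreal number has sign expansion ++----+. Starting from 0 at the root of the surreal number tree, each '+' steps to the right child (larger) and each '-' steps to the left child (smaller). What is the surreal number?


Sign expansion: ++----+
Rule: track bounds (lo, hi), initially (-inf, +inf). On '+', the current value becomes lo and we move to the simplest number in (value, hi): value + 1 if hi = +inf, otherwise the midpoint (value + hi)/2. On '-', the current value becomes hi and we move to value - 1 if lo = -inf, otherwise the midpoint (lo + value)/2.
Start at 0.
Step 1: sign = +, move right. Bounds: (0, +inf). Value = 1
Step 2: sign = +, move right. Bounds: (1, +inf). Value = 2
Step 3: sign = -, move left. Bounds: (1, 2). Value = 3/2
Step 4: sign = -, move left. Bounds: (1, 3/2). Value = 5/4
Step 5: sign = -, move left. Bounds: (1, 5/4). Value = 9/8
Step 6: sign = -, move left. Bounds: (1, 9/8). Value = 17/16
Step 7: sign = +, move right. Bounds: (17/16, 9/8). Value = 35/32
The surreal number with sign expansion ++----+ is 35/32.

35/32


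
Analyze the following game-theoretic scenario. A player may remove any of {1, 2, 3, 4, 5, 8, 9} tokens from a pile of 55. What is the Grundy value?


The subtraction set is S = {1, 2, 3, 4, 5, 8, 9}.
G(k) = mex{ G(k - s) : s in S, s <= k }. We compute iteratively: G(0) = 0.
G(1) = mex({0}) = 1
G(2) = mex({0, 1}) = 2
G(3) = mex({0, 1, 2}) = 3
G(4) = mex({0, 1, 2, 3}) = 4
G(5) = mex({0, 1, 2, 3, 4}) = 5
G(6) = mex({1, 2, 3, 4, 5}) = 0
G(7) = mex({0, 2, 3, 4, 5}) = 1
G(8) = mex({0, 1, 3, 4, 5}) = 2
G(9) = mex({0, 1, 2, 4, 5}) = 3
G(10) = mex({0, 1, 2, 3, 5}) = 4
G(11) = mex({0, 1, 2, 3, 4}) = 5
G(12) = mex({1, 2, 3, 4, 5}) = 0
G(13) = mex({0, 2, 3, 4, 5}) = 1
G(14) = mex({0, 1, 3, 4, 5}) = 2
Observe that G(6)..G(14) = 0, 1, 2, 3, 4, 5, 0, 1, 2 repeats G(0)..G(8) = 0, 1, 2, 3, 4, 5, 0, 1, 2.
For k >= max(S) = 9, G(k) is determined by the previous 9 values G(k-9)..G(k-1); a window of 9 consecutive values has recurred shifted by 6, so by induction G(k + 6) = G(k) for all k >= 0: the sequence is periodic from the start with period 6.
One period: G(0..5) = 0, 1, 2, 3, 4, 5.
55 mod 6 = 1, so G(55) = G(1) = 1.

1


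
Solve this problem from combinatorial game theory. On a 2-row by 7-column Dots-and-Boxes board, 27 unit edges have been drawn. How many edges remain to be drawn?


Grid: 2 x 7 boxes, i.e. 3 rows and 8 columns of dots.
Horizontal edges: (rows + 1) * cols = 3 * 7 = 21
Vertical edges: rows * (cols + 1) = 2 * 8 = 16
Total edges: 21 + 16 = 37
Edges drawn: 27
Remaining: 37 - 27 = 10

10


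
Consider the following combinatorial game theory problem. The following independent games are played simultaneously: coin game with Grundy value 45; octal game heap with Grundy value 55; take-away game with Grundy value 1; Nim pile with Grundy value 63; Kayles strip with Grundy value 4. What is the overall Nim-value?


By the Sprague-Grundy theorem, the Grundy value of a sum of games is the XOR of individual Grundy values.
coin game: Grundy value = 45. Running XOR: 0 XOR 45 = 45
octal game heap: Grundy value = 55. Running XOR: 45 XOR 55 = 26
take-away game: Grundy value = 1. Running XOR: 26 XOR 1 = 27
Nim pile: Grundy value = 63. Running XOR: 27 XOR 63 = 36
Kayles strip: Grundy value = 4. Running XOR: 36 XOR 4 = 32
The combined Grundy value is 32.

32


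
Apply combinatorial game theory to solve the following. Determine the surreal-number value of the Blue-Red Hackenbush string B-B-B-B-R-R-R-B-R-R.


Edges (from ground): B-B-B-B-R-R-R-B-R-R
By Berlekamp's sign-expansion rule, a Blue-Red Hackenbush stalk has the value of the surreal number whose sign sequence is the edge sequence with B -> + and R -> -.
Sign sequence: ++++---+--
Trace the sign expansion in the surreal number tree, starting from 0:
Edge 1: B (sign +) -> bounds (0, +inf), value = 1
Edge 2: B (sign +) -> bounds (1, +inf), value = 2
Edge 3: B (sign +) -> bounds (2, +inf), value = 3
Edge 4: B (sign +) -> bounds (3, +inf), value = 4
Edge 5: R (sign -) -> bounds (3, 4), value = 7/2
Edge 6: R (sign -) -> bounds (3, 7/2), value = 13/4
Edge 7: R (sign -) -> bounds (3, 13/4), value = 25/8
Edge 8: B (sign +) -> bounds (25/8, 13/4), value = 51/16
Edge 9: R (sign -) -> bounds (25/8, 51/16), value = 101/32
Edge 10: R (sign -) -> bounds (25/8, 101/32), value = 201/64
Game value = 201/64

201/64


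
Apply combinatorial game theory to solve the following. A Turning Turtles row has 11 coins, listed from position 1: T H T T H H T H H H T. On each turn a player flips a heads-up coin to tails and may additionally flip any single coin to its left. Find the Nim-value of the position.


Coins: T H T T H H T H H H T
Key fact: a single head at position k behaves exactly like a Nim heap of size k (turning it to T and optionally flipping a coin at j < k corresponds to moving the heap from k to j, or to 0), and heads combine as a disjunctive sum (two heads at the same place would cancel, matching j XOR j = 0). So the Nim-value is the XOR of the 1-indexed positions of the heads.
Face-up positions (1-indexed): [2, 5, 6, 8, 9, 10]
XOR 0 with 2: 0 XOR 2 = 2
XOR 2 with 5: 2 XOR 5 = 7
XOR 7 with 6: 7 XOR 6 = 1
XOR 1 with 8: 1 XOR 8 = 9
XOR 9 with 9: 9 XOR 9 = 0
XOR 0 with 10: 0 XOR 10 = 10
Nim-value = 10

10


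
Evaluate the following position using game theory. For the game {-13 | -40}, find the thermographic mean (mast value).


Game = {-13 | -40}, a switch {a | b} with numbers a > b.
Its thermograph has left wall a - t and right wall b + t, which meet at t = (a - b)/2, where both equal (a + b)/2. So the mast (mean value) is at (a + b)/2.
Mean = (-13 + (-40))/2 = -53/2 = -53/2

-53/2


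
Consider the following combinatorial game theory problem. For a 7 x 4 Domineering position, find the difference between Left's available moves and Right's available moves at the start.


Board is 7 x 4 (rows x cols).
Left (vertical) placements: (rows-1) * cols = 6 * 4 = 24
Right (horizontal) placements: rows * (cols-1) = 7 * 3 = 21
Advantage = Left - Right = 24 - 21 = 3

3


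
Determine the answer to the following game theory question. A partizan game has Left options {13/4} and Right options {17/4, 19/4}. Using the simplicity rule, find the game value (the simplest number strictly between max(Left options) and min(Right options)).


Left options: {13/4}, max = 13/4
Right options: {17/4, 19/4}, min = 17/4
All options are numbers and max(Left) < min(Right), so by the simplicity theorem the value is the simplest (earliest-born) number strictly between 13/4 and 17/4.
The only integer strictly between 13/4 and 17/4 is 4.
No non-integer in the interval can be simpler: if x is a non-integer in the interval, then floor(x) or ceil(x) also lies in the interval (the interval contains an integer), and both are proper prefixes of x's sign expansion, i.e. born earlier. So the game value is 4.
Game value = 4

4


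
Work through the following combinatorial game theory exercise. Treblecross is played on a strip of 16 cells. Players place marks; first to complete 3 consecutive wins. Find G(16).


Treblecross: place X on empty cells; 3-in-a-row wins.
Playing within two cells of an existing X lets the opponent win at once, so sensible play treats the cells i-2..i+2 around each X as dead. The player left with no safe cell loses, so this is a normal-play take-away game on strips of safe cells.
Placing X at cell i (0-indexed) of a strip of k safe cells leaves independent strips of sizes max(0, i-2) and max(0, k-i-3). Hence G(k) = mex{ G(max(0,i-2)) XOR G(max(0,k-i-3)) : 0 <= i < k }, with G(0) = 0.
G(1): splits (0,0):0^0=0 -> mex({0}) = 1
G(2): splits (0,0):0^0=0 -> mex({0}) = 1
G(3): splits (0,0):0^0=0 -> mex({0}) = 1
G(4): splits (0,1):0^1=1 (0,0):0^0=0 -> mex({0, 1}) = 2
G(5): splits (0,2):0^1=1 (0,1):0^1=1 (0,0):0^0=0 -> mex({0, 1}) = 2
G(6) = mex({1}) = 0
G(7) = mex({0, 1, 2}) = 3
G(8) = mex({0, 1, 2}) = 3
G(9) = mex({0, 2}) = 1
G(10) = mex({0, 2, 3}) = 1
G(11) = mex({0, 3}) = 1
G(12) = mex({1, 3}) = 0
G(13) = mex({0, 1, 2, 3}) = 4
G(14) = mex({0, 1, 2}) = 3
G(15) = mex({0, 1, 2}) = 3
G(16) = mex({0, 1, 2, 4}) = 3
Therefore G(16) = 3.

3


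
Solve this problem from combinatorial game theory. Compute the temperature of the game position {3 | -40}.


The game is {3 | -40}, a switch {a | b} with numbers a > b.
Cooling {a | b} by t gives {a - t | b + t}, which stops being hot when a - t = b + t, i.e. at t = (a - b)/2. So the temperature of a switch is (a - b)/2.
Temperature = (Left option - Right option) / 2
= (3 - (-40)) / 2
= 43 / 2
= 43/2

43/2


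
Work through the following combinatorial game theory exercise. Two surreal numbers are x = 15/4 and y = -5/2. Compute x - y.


x = 15/4, y = -5/2
Converting to common denominator: 4
x = 15/4, y = -10/4
x - y = 15/4 - -5/2 = 25/4

25/4


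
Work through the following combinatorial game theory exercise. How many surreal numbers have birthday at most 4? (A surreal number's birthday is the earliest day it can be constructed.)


Day 0: {|} = 0 is born. Count = 1.
Day n: the number of surreal numbers born by day n is 2^(n+1) - 1.
By day 0: 2^1 - 1 = 1
By day 1: 2^2 - 1 = 3
By day 2: 2^3 - 1 = 7
By day 3: 2^4 - 1 = 15
By day 4: 2^5 - 1 = 31
By day 4: 31 surreal numbers.

31


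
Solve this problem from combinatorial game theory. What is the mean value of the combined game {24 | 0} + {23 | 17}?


G1 = {24 | 0}, G2 = {23 | 17}
Each is a switch {a | b} with numbers a > b; its mean value is (a + b)/2, and mean value is additive over game sums: m(G1 + G2) = m(G1) + m(G2).
Mean of G1 = (24 + (0))/2 = 24/2 = 12
Mean of G2 = (23 + (17))/2 = 40/2 = 20
Mean of G1 + G2 = 12 + 20 = 32

32


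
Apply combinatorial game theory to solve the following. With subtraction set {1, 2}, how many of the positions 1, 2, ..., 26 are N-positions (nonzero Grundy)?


Subtraction set S = {1, 2}, so G(n) = n mod 3.
G(n) = 0 when n is a multiple of 3.
Multiples of 3 in [1, 26]: 8
N-positions (nonzero Grundy) = 26 - 8 = 18

18


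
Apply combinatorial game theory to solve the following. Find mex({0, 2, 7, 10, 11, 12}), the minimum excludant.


Set = {0, 2, 7, 10, 11, 12}
0 is in the set.
1 is NOT in the set. This is the mex.
mex = 1

1


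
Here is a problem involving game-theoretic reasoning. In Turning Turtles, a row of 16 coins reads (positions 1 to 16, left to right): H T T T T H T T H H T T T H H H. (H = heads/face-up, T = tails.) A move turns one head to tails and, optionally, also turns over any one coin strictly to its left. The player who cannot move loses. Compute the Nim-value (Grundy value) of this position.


Coins: H T T T T H T T H H T T T H H H
Key fact: a single head at position k behaves exactly like a Nim heap of size k (turning it to T and optionally flipping a coin at j < k corresponds to moving the heap from k to j, or to 0), and heads combine as a disjunctive sum (two heads at the same place would cancel, matching j XOR j = 0). So the Nim-value is the XOR of the 1-indexed positions of the heads.
Face-up positions (1-indexed): [1, 6, 9, 10, 14, 15, 16]
XOR 0 with 1: 0 XOR 1 = 1
XOR 1 with 6: 1 XOR 6 = 7
XOR 7 with 9: 7 XOR 9 = 14
XOR 14 with 10: 14 XOR 10 = 4
XOR 4 with 14: 4 XOR 14 = 10
XOR 10 with 15: 10 XOR 15 = 5
XOR 5 with 16: 5 XOR 16 = 21
Nim-value = 21

21


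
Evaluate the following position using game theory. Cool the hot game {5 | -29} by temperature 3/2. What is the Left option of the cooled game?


Original game: {5 | -29} (a switch {a | b} with a > b).
Cooling by t (for t below the temperature (a - b)/2 = 17) taxes each move by t: {a | b} cooled by t is {a - t | b + t}.
Cooling amount: t = 3/2
Cooled Left option: 5 - 3/2 = 7/2
Cooled Right option: -29 + 3/2 = -55/2
Cooled game: {7/2 | -55/2}
Left option = 7/2

7/2


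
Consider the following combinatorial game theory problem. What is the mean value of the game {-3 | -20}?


Game = {-3 | -20}, a switch {a | b} with numbers a > b.
Its thermograph has left wall a - t and right wall b + t, which meet at t = (a - b)/2, where both equal (a + b)/2. So the mast (mean value) is at (a + b)/2.
Mean = (-3 + (-20))/2 = -23/2 = -23/2

-23/2


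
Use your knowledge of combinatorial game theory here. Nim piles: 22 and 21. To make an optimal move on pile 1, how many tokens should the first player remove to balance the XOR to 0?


Piles: 22 and 21
Current XOR: 22 XOR 21 = 3 (non-zero, so this is an N-position).
To make the XOR zero, we need to find a move that balances the piles.
For pile 1 (size 22): target = 22 XOR 3 = 21
We reduce pile 1 from 22 to 21.
Tokens removed: 22 - 21 = 1
Verification: 21 XOR 21 = 0

1


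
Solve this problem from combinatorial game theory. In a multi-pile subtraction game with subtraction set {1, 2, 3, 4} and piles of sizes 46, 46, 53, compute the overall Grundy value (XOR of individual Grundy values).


Subtraction set: {1, 2, 3, 4}
For this subtraction set, G(n) = n mod 5 (period = max + 1 = 5).
Pile 1 (size 46): G(46) = 46 mod 5 = 1
Pile 2 (size 46): G(46) = 46 mod 5 = 1
Pile 3 (size 53): G(53) = 53 mod 5 = 3
Total Grundy value = XOR of all: 1 XOR 1 XOR 3 = 3

3


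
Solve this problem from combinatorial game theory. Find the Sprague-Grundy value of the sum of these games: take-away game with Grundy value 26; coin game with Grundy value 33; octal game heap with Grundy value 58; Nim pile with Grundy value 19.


By the Sprague-Grundy theorem, the Grundy value of a sum of games is the XOR of individual Grundy values.
take-away game: Grundy value = 26. Running XOR: 0 XOR 26 = 26
coin game: Grundy value = 33. Running XOR: 26 XOR 33 = 59
octal game heap: Grundy value = 58. Running XOR: 59 XOR 58 = 1
Nim pile: Grundy value = 19. Running XOR: 1 XOR 19 = 18
The combined Grundy value is 18.

18


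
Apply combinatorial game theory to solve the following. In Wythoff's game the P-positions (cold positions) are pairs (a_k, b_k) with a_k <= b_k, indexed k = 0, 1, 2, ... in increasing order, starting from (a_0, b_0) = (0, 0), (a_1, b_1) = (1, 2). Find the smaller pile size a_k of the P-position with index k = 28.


By Wythoff's theorem, a_k = floor(k * phi) and b_k = floor(k * phi^2) = a_k + k, where phi = (1 + sqrt(5))/2 is the golden ratio.
phi = (1 + sqrt(5))/2 = 1.618034
k = 28
k * phi = 28 * 1.618034 = 45.304952
a_28 = floor(k * phi) = 45

45


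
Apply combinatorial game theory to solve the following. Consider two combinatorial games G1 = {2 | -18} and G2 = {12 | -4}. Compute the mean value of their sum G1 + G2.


G1 = {2 | -18}, G2 = {12 | -4}
Each is a switch {a | b} with numbers a > b; its mean value is (a + b)/2, and mean value is additive over game sums: m(G1 + G2) = m(G1) + m(G2).
Mean of G1 = (2 + (-18))/2 = -16/2 = -8
Mean of G2 = (12 + (-4))/2 = 8/2 = 4
Mean of G1 + G2 = -8 + 4 = -4

-4


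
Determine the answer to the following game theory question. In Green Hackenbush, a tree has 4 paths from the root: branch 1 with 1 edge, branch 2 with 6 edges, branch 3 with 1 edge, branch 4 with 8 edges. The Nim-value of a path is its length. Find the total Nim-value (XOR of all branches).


The tree has 4 branches from the ground vertex.
In Green Hackenbush, the Nim-value of a simple path of length k is k.
Branch 1: length 1, Nim-value = 1
Branch 2: length 6, Nim-value = 6
Branch 3: length 1, Nim-value = 1
Branch 4: length 8, Nim-value = 8
Total Nim-value = XOR of all branch values:
0 XOR 1 = 1
1 XOR 6 = 7
7 XOR 1 = 6
6 XOR 8 = 14
Nim-value of the tree = 14

14


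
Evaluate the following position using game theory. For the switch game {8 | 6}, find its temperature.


The game is {8 | 6}, a switch {a | b} with numbers a > b.
Cooling {a | b} by t gives {a - t | b + t}, which stops being hot when a - t = b + t, i.e. at t = (a - b)/2. So the temperature of a switch is (a - b)/2.
Temperature = (Left option - Right option) / 2
= (8 - (6)) / 2
= 2 / 2
= 1

1


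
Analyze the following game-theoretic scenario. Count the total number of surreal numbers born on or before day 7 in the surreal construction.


Day 0: {|} = 0 is born. Count = 1.
Day n: the number of surreal numbers born by day n is 2^(n+1) - 1.
By day 0: 2^1 - 1 = 1
By day 1: 2^2 - 1 = 3
By day 2: 2^3 - 1 = 7
By day 3: 2^4 - 1 = 15
By day 4: 2^5 - 1 = 31
By day 5: 2^6 - 1 = 63
By day 6: 2^7 - 1 = 127
By day 7: 2^8 - 1 = 255
By day 7: 255 surreal numbers.

255


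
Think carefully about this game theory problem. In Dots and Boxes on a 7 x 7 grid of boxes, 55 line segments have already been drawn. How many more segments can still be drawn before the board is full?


Grid: 7 x 7 boxes, i.e. 8 rows and 8 columns of dots.
Horizontal edges: (rows + 1) * cols = 8 * 7 = 56
Vertical edges: rows * (cols + 1) = 7 * 8 = 56
Total edges: 56 + 56 = 112
Edges drawn: 55
Remaining: 112 - 55 = 57

57


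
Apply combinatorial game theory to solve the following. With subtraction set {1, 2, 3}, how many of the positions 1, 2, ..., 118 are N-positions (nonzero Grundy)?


Subtraction set S = {1, 2, 3}, so G(n) = n mod 4.
G(n) = 0 when n is a multiple of 4.
Multiples of 4 in [1, 118]: 29
N-positions (nonzero Grundy) = 118 - 29 = 89

89


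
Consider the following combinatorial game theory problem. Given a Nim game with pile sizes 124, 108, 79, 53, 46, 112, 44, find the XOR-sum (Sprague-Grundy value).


We need the XOR (exclusive or) of all pile sizes.
After XOR-ing pile 1 (size 124): 0 XOR 124 = 124
After XOR-ing pile 2 (size 108): 124 XOR 108 = 16
After XOR-ing pile 3 (size 79): 16 XOR 79 = 95
After XOR-ing pile 4 (size 53): 95 XOR 53 = 106
After XOR-ing pile 5 (size 46): 106 XOR 46 = 68
After XOR-ing pile 6 (size 112): 68 XOR 112 = 52
After XOR-ing pile 7 (size 44): 52 XOR 44 = 24
The Nim-value of this position is 24.

24


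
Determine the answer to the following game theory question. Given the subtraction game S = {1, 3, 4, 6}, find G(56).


The subtraction set is S = {1, 3, 4, 6}.
G(k) = mex{ G(k - s) : s in S, s <= k }. We compute iteratively: G(0) = 0.
G(1) = mex({0}) = 1
G(2) = mex({1}) = 0
G(3) = mex({0}) = 1
G(4) = mex({0, 1}) = 2
G(5) = mex({0, 1, 2}) = 3
G(6) = mex({0, 1, 3}) = 2
G(7) = mex({1, 2}) = 0
G(8) = mex({0, 2, 3}) = 1
G(9) = mex({1, 2, 3}) = 0
G(10) = mex({0, 2}) = 1
G(11) = mex({0, 1, 3}) = 2
G(12) = mex({0, 1, 2}) = 3
Observe that G(7)..G(12) = 0, 1, 0, 1, 2, 3 repeats G(0)..G(5) = 0, 1, 0, 1, 2, 3.
For k >= max(S) = 6, G(k) is determined by the previous 6 values G(k-6)..G(k-1); a window of 6 consecutive values has recurred shifted by 7, so by induction G(k + 7) = G(k) for all k >= 0: the sequence is periodic from the start with period 7.
One period: G(0..6) = 0, 1, 0, 1, 2, 3, 2.
56 mod 7 = 0, so G(56) = G(0) = 0.

0
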